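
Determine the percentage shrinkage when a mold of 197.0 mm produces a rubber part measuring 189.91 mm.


Shrinkage = (mold - part) / mold * 100
= (197.0 - 189.91) / 197.0 * 100
= 7.09 / 197.0 * 100
= 3.6%

3.6%


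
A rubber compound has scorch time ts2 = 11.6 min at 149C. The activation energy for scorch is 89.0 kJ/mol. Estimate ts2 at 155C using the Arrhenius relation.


Convert temperatures: T1 = 149 + 273.15 = 422.15 K, T2 = 155 + 273.15 = 428.15 K
ts2_new = 11.6 * exp(89000 / 8.314 * (1/428.15 - 1/422.15))
1/T2 - 1/T1 = -3.3196e-05
ts2_new = 8.13 min

8.13 min


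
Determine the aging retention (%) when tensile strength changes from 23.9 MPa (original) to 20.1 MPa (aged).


Retention = aged / original * 100
= 20.1 / 23.9 * 100
= 84.1%

84.1%


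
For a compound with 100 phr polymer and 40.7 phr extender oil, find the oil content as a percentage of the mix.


Oil % = oil / (100 + oil) * 100
= 40.7 / (100 + 40.7) * 100
= 40.7 / 140.7 * 100
= 28.93%

28.93%


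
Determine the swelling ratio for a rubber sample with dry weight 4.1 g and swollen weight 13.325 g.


Q = W_swollen / W_dry
Q = 13.325 / 4.1
Q = 3.25

Q = 3.25


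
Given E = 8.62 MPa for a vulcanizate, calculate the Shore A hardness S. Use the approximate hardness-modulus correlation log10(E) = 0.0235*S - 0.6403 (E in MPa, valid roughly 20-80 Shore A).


log10(E) = 0.0235*S - 0.6403  =>  S = (log10(E) + 0.6403) / 0.0235
log10(8.62) = 0.935507
S = (0.935507 + 0.6403) / 0.0235 = 1.575807 / 0.0235
S = 67.1

Shore A = 67.1


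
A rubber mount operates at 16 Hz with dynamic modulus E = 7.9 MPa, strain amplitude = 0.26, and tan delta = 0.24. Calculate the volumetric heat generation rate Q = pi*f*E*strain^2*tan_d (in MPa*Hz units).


Q = pi * f * E * strain^2 * tan_d
= pi * 16 * 7.9 * 0.26^2 * 0.24
= pi * 16 * 7.9 * 0.0676 * 0.24
= 6.4425

Q = 6.4425


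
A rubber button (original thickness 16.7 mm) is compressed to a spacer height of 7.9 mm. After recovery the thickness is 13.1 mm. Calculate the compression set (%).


CS = (t0 - recovered) / (t0 - ts) * 100
= (16.7 - 13.1) / (16.7 - 7.9) * 100
= 3.6 / 8.8 * 100
= 40.9%

40.9%


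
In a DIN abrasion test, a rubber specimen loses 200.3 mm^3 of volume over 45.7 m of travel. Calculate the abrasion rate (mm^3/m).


Rate = volume_loss / distance
= 200.3 / 45.7
= 4.383 mm^3/m

4.383 mm^3/m


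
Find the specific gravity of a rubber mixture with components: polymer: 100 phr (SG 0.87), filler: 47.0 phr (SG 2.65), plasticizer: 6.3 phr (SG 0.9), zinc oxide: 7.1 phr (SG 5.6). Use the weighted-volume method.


Sum of weights = 160.4
Volume contributions:
  polymer: 100/0.87 = 114.9425
  filler: 47.0/2.65 = 17.7358
  plasticizer: 6.3/0.9 = 7.0000
  zinc oxide: 7.1/5.6 = 1.2679
Sum of volumes = 140.9462
SG = 160.4 / 140.9462 = 1.138

SG = 1.138


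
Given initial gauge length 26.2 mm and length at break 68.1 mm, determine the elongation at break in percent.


Elongation = (Lf - L0) / L0 * 100
= (68.1 - 26.2) / 26.2 * 100
= 41.9 / 26.2 * 100
= 159.9%

159.9%


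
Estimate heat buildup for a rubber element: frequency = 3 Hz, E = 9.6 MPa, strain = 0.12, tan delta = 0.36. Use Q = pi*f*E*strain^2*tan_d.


Q = pi * f * E * strain^2 * tan_d
= pi * 3 * 9.6 * 0.12^2 * 0.36
= pi * 3 * 9.6 * 0.0144 * 0.36
= 0.4690

Q = 0.4690


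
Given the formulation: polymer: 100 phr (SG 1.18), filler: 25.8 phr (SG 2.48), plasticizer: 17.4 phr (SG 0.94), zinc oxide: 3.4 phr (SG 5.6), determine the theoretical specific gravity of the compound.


Sum of weights = 146.6
Volume contributions:
  polymer: 100/1.18 = 84.7458
  filler: 25.8/2.48 = 10.4032
  plasticizer: 17.4/0.94 = 18.5106
  zinc oxide: 3.4/5.6 = 0.6071
Sum of volumes = 114.2668
SG = 146.6 / 114.2668 = 1.283

SG = 1.283


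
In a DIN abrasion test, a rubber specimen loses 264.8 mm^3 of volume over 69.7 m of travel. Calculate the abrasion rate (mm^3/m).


Rate = volume_loss / distance
= 264.8 / 69.7
= 3.799 mm^3/m

3.799 mm^3/m


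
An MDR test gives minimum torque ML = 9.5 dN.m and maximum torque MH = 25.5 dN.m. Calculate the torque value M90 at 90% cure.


M90 = ML + 0.9 * (MH - ML)
M90 = 9.5 + 0.9 * (25.5 - 9.5)
M90 = 9.5 + 0.9 * 16.0
M90 = 23.9 dN.m

23.9 dN.m


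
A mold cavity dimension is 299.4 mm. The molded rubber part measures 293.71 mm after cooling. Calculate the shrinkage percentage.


Shrinkage = (mold - part) / mold * 100
= (299.4 - 293.71) / 299.4 * 100
= 5.69 / 299.4 * 100
= 1.9%

1.9%


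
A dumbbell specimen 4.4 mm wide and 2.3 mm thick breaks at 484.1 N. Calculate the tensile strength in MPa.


Area = width * thickness = 4.4 * 2.3 = 10.12 mm^2
TS = force / area = 484.1 / 10.12 = 47.84 MPa

47.84 MPa


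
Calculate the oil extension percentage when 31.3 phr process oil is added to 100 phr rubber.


Oil % = oil / (100 + oil) * 100
= 31.3 / (100 + 31.3) * 100
= 31.3 / 131.3 * 100
= 23.84%

23.84%


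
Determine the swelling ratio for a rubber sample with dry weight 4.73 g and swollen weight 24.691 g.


Q = W_swollen / W_dry
Q = 24.691 / 4.73
Q = 5.22

Q = 5.22


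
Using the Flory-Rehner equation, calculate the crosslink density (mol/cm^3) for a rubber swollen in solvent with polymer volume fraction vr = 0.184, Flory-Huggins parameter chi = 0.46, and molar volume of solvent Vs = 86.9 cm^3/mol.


ln(1 - vr) = ln(1 - 0.184) = -0.2033
Numerator = -((-0.2033) + 0.184 + 0.46 * 0.184^2) = 0.0038
Denominator = 86.9 * (0.184^(1/3) - 0.184/2) = 41.4316
nu = 0.0038 / 41.4316 = 9.0925e-05 mol/cm^3

9.0925e-05 mol/cm^3


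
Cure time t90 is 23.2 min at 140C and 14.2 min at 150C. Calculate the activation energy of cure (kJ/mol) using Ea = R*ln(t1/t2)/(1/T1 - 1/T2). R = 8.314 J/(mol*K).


T1 = 413.15 K, T2 = 423.15 K
1/T1 - 1/T2 = 5.7200e-05
ln(t1/t2) = ln(23.2/14.2) = 0.4909
Ea = 8.314 * 0.4909 / 5.7200e-05 = 71353.3354 J/mol
Ea = 71.35 kJ/mol

71.35 kJ/mol


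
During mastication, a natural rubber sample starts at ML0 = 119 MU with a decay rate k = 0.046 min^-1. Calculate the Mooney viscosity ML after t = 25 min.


ML = ML0 * exp(-k * t)
ML = 119 * exp(-0.046 * 25)
ML = 119 * 0.3166
ML = 37.68 MU

37.68 MU


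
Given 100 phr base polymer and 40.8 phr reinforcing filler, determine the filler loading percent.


Filler % = filler / (rubber + filler) * 100
= 40.8 / (100 + 40.8) * 100
= 40.8 / 140.8 * 100
= 28.98%

28.98%


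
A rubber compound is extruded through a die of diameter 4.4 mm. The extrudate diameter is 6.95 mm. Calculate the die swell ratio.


Die swell ratio = D_extrudate / D_die
= 6.95 / 4.4
= 1.58

Die swell = 1.58


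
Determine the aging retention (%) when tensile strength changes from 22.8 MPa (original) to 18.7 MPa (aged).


Retention = aged / original * 100
= 18.7 / 22.8 * 100
= 82.0%

82.0%


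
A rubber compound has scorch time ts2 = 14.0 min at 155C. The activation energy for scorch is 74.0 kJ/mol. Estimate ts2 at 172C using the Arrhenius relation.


Convert temperatures: T1 = 155 + 273.15 = 428.15 K, T2 = 172 + 273.15 = 445.15 K
ts2_new = 14.0 * exp(74000 / 8.314 * (1/445.15 - 1/428.15))
1/T2 - 1/T1 = -8.9196e-05
ts2_new = 6.33 min

6.33 min


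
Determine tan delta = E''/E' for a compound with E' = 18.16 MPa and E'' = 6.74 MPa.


tan delta = E'' / E'
= 6.74 / 18.16
= 0.3711

tan delta = 0.3711


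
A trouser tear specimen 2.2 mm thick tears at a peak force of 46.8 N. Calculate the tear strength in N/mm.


Tear strength = force / thickness
= 46.8 / 2.2
= 21.27 N/mm

21.27 N/mm


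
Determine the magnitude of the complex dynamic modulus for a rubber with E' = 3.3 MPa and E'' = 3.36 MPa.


|E*| = sqrt(E'^2 + E''^2)
= sqrt(3.3^2 + 3.36^2)
= sqrt(10.8900 + 11.2896)
= 4.71 MPa

4.71 MPa


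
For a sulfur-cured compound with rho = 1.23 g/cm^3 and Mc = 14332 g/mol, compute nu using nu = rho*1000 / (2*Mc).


nu = rho * 1000 / (2 * Mc)
nu = 1.23 * 1000 / (2 * 14332)
nu = 1230.0 / 28664
nu = 0.0429 mol/L

0.0429 mol/L


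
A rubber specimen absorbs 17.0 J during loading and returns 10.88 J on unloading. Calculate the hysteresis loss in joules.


Hysteresis loss = loading - unloading
= 17.0 - 10.88
= 6.12 J

6.12 J


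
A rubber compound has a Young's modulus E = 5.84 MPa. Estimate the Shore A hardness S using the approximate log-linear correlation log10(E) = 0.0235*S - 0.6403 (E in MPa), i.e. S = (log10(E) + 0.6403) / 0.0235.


log10(E) = 0.0235*S - 0.6403  =>  S = (log10(E) + 0.6403) / 0.0235
log10(5.84) = 0.766413
S = (0.766413 + 0.6403) / 0.0235 = 1.406713 / 0.0235
S = 59.9

Shore A = 59.9


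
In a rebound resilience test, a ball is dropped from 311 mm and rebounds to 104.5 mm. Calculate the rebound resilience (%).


Resilience = h_rebound / h_drop * 100
= 104.5 / 311 * 100
= 33.6%

33.6%


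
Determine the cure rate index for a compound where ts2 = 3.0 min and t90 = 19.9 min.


CRI = 100 / (t90 - ts2)
= 100 / (19.9 - 3.0)
= 100 / 16.9
= 5.92 min^-1

5.92 min^-1


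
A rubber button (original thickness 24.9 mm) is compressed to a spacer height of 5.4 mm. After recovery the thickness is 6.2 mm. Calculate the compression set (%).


CS = (t0 - recovered) / (t0 - ts) * 100
= (24.9 - 6.2) / (24.9 - 5.4) * 100
= 18.7 / 19.5 * 100
= 95.9%

95.9%


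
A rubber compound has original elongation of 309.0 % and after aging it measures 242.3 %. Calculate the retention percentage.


Retention = aged / original * 100
= 242.3 / 309.0 * 100
= 78.4%

78.4%


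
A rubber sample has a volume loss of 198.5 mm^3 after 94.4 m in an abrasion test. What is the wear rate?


Rate = volume_loss / distance
= 198.5 / 94.4
= 2.103 mm^3/m

2.103 mm^3/m


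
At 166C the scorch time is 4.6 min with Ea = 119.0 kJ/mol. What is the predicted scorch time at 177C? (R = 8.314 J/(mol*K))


Convert temperatures: T1 = 166 + 273.15 = 439.15 K, T2 = 177 + 273.15 = 450.15 K
ts2_new = 4.6 * exp(119000 / 8.314 * (1/450.15 - 1/439.15))
1/T2 - 1/T1 = -5.5645e-05
ts2_new = 2.07 min

2.07 min


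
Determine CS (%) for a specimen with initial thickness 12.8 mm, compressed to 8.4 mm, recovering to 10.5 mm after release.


CS = (t0 - recovered) / (t0 - ts) * 100
= (12.8 - 10.5) / (12.8 - 8.4) * 100
= 2.3 / 4.4 * 100
= 52.3%

52.3%


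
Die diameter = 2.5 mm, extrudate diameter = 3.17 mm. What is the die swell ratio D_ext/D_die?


Die swell ratio = D_extrudate / D_die
= 3.17 / 2.5
= 1.268

Die swell = 1.268


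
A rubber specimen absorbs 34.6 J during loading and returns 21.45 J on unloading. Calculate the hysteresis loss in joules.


Hysteresis loss = loading - unloading
= 34.6 - 21.45
= 13.15 J

13.15 J


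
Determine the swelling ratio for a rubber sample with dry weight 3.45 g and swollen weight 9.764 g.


Q = W_swollen / W_dry
Q = 9.764 / 3.45
Q = 2.83

Q = 2.83


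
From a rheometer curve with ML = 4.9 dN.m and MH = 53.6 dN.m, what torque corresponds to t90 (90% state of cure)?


M90 = ML + 0.9 * (MH - ML)
M90 = 4.9 + 0.9 * (53.6 - 4.9)
M90 = 4.9 + 0.9 * 48.7
M90 = 48.73 dN.m

48.73 dN.m


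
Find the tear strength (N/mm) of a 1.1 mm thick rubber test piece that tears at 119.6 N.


Tear strength = force / thickness
= 119.6 / 1.1
= 108.73 N/mm

108.73 N/mm


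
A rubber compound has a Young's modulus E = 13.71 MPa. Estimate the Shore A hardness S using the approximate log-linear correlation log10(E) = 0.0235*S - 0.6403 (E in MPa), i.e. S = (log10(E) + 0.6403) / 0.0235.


log10(E) = 0.0235*S - 0.6403  =>  S = (log10(E) + 0.6403) / 0.0235
log10(13.71) = 1.137037
S = (1.137037 + 0.6403) / 0.0235 = 1.777337 / 0.0235
S = 75.6

Shore A = 75.6


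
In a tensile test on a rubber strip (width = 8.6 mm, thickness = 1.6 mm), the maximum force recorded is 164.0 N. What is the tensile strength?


Area = width * thickness = 8.6 * 1.6 = 13.76 mm^2
TS = force / area = 164.0 / 13.76 = 11.92 MPa

11.92 MPa


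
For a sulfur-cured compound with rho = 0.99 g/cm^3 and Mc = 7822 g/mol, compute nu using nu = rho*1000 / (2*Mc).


nu = rho * 1000 / (2 * Mc)
nu = 0.99 * 1000 / (2 * 7822)
nu = 990.0 / 15644
nu = 0.0633 mol/L

0.0633 mol/L


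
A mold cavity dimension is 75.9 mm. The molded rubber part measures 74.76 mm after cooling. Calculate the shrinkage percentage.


Shrinkage = (mold - part) / mold * 100
= (75.9 - 74.76) / 75.9 * 100
= 1.14 / 75.9 * 100
= 1.5%

1.5%


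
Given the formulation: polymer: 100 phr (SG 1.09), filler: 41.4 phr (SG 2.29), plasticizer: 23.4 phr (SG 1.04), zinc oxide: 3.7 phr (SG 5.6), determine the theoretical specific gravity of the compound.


Sum of weights = 168.5
Volume contributions:
  polymer: 100/1.09 = 91.7431
  filler: 41.4/2.29 = 18.0786
  plasticizer: 23.4/1.04 = 22.5000
  zinc oxide: 3.7/5.6 = 0.6607
Sum of volumes = 132.9824
SG = 168.5 / 132.9824 = 1.267

SG = 1.267


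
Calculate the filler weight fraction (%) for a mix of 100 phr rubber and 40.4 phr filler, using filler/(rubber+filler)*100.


Filler % = filler / (rubber + filler) * 100
= 40.4 / (100 + 40.4) * 100
= 40.4 / 140.4 * 100
= 28.77%

28.77%


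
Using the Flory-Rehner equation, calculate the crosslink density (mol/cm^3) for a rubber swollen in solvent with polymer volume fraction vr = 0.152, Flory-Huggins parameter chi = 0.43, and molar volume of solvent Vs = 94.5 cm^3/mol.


ln(1 - vr) = ln(1 - 0.152) = -0.1649
Numerator = -((-0.1649) + 0.152 + 0.43 * 0.152^2) = 0.0029
Denominator = 94.5 * (0.152^(1/3) - 0.152/2) = 43.2508
nu = 0.0029 / 43.2508 = 6.7974e-05 mol/cm^3

6.7974e-05 mol/cm^3


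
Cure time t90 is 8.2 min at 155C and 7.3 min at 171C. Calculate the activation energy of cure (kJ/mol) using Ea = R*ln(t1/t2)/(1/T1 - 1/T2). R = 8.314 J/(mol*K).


T1 = 428.15 K, T2 = 444.15 K
1/T1 - 1/T2 = 8.4138e-05
ln(t1/t2) = ln(8.2/7.3) = 0.1163
Ea = 8.314 * 0.1163 / 8.4138e-05 = 11488.0217 J/mol
Ea = 11.49 kJ/mol

11.49 kJ/mol


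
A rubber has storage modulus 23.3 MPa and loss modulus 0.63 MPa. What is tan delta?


tan delta = E'' / E'
= 0.63 / 23.3
= 0.027

tan delta = 0.027


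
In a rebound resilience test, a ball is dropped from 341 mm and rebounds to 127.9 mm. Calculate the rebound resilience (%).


Resilience = h_rebound / h_drop * 100
= 127.9 / 341 * 100
= 37.5%

37.5%


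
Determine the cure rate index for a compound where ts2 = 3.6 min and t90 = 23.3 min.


CRI = 100 / (t90 - ts2)
= 100 / (23.3 - 3.6)
= 100 / 19.7
= 5.08 min^-1

5.08 min^-1


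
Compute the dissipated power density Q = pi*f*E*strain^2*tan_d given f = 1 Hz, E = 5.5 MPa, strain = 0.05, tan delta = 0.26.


Q = pi * f * E * strain^2 * tan_d
= pi * 1 * 5.5 * 0.05^2 * 0.26
= pi * 1 * 5.5 * 0.0025 * 0.26
= 0.0112

Q = 0.0112


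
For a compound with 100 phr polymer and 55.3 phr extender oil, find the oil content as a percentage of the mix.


Oil % = oil / (100 + oil) * 100
= 55.3 / (100 + 55.3) * 100
= 55.3 / 155.3 * 100
= 35.61%

35.61%


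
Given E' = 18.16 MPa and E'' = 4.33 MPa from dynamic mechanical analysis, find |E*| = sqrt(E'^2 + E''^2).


|E*| = sqrt(E'^2 + E''^2)
= sqrt(18.16^2 + 4.33^2)
= sqrt(329.7856 + 18.7489)
= 18.669 MPa

18.669 MPa


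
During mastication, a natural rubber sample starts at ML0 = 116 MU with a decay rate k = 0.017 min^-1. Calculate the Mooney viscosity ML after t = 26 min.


ML = ML0 * exp(-k * t)
ML = 116 * exp(-0.017 * 26)
ML = 116 * 0.6427
ML = 74.56 MU

74.56 MU


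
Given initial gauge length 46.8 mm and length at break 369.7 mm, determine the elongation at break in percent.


Elongation = (Lf - L0) / L0 * 100
= (369.7 - 46.8) / 46.8 * 100
= 322.9 / 46.8 * 100
= 690.0%

690.0%


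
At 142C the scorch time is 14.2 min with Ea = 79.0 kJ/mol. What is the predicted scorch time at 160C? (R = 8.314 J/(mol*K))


Convert temperatures: T1 = 142 + 273.15 = 415.15 K, T2 = 160 + 273.15 = 433.15 K
ts2_new = 14.2 * exp(79000 / 8.314 * (1/433.15 - 1/415.15))
1/T2 - 1/T1 = -1.0010e-04
ts2_new = 5.49 min

5.49 min


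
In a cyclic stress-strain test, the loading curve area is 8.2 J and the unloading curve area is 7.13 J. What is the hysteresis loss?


Hysteresis loss = loading - unloading
= 8.2 - 7.13
= 1.07 J

1.07 J


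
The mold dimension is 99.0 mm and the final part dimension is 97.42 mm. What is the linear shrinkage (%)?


Shrinkage = (mold - part) / mold * 100
= (99.0 - 97.42) / 99.0 * 100
= 1.58 / 99.0 * 100
= 1.6%

1.6%


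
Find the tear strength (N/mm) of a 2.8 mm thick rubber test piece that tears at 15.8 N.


Tear strength = force / thickness
= 15.8 / 2.8
= 5.64 N/mm

5.64 N/mm


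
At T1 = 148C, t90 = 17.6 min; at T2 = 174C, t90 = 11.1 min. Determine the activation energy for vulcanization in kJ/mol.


T1 = 421.15 K, T2 = 447.15 K
1/T1 - 1/T2 = 1.3806e-04
ln(t1/t2) = ln(17.6/11.1) = 0.4610
Ea = 8.314 * 0.4610 / 1.3806e-04 = 27757.7402 J/mol
Ea = 27.76 kJ/mol

27.76 kJ/mol


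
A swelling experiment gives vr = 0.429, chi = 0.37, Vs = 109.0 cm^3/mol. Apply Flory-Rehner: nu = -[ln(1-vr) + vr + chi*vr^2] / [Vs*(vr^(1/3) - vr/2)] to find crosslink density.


ln(1 - vr) = ln(1 - 0.429) = -0.5604
Numerator = -((-0.5604) + 0.429 + 0.37 * 0.429^2) = 0.0633
Denominator = 109.0 * (0.429^(1/3) - 0.429/2) = 58.8272
nu = 0.0633 / 58.8272 = 0.0011 mol/cm^3

0.0011 mol/cm^3


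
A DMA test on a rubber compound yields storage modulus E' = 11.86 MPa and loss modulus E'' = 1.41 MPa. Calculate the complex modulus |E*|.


|E*| = sqrt(E'^2 + E''^2)
= sqrt(11.86^2 + 1.41^2)
= sqrt(140.6596 + 1.9881)
= 11.944 MPa

11.944 MPa


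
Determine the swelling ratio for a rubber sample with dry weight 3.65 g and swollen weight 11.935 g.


Q = W_swollen / W_dry
Q = 11.935 / 3.65
Q = 3.27

Q = 3.27


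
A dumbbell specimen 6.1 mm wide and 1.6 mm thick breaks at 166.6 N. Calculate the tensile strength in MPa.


Area = width * thickness = 6.1 * 1.6 = 9.76 mm^2
TS = force / area = 166.6 / 9.76 = 17.07 MPa

17.07 MPa


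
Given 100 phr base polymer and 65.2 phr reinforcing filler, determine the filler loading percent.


Filler % = filler / (rubber + filler) * 100
= 65.2 / (100 + 65.2) * 100
= 65.2 / 165.2 * 100
= 39.47%

39.47%


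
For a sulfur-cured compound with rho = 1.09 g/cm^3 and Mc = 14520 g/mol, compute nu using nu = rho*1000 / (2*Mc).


nu = rho * 1000 / (2 * Mc)
nu = 1.09 * 1000 / (2 * 14520)
nu = 1090.0 / 29040
nu = 0.0375 mol/L

0.0375 mol/L


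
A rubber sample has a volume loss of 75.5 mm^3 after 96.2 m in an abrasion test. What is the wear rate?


Rate = volume_loss / distance
= 75.5 / 96.2
= 0.785 mm^3/m

0.785 mm^3/m


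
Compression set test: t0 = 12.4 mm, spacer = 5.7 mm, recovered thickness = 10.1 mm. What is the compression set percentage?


CS = (t0 - recovered) / (t0 - ts) * 100
= (12.4 - 10.1) / (12.4 - 5.7) * 100
= 2.3 / 6.7 * 100
= 34.3%

34.3%


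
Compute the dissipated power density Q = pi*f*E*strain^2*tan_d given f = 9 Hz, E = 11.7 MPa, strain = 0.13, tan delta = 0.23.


Q = pi * f * E * strain^2 * tan_d
= pi * 9 * 11.7 * 0.13^2 * 0.23
= pi * 9 * 11.7 * 0.0169 * 0.23
= 1.2859

Q = 1.2859


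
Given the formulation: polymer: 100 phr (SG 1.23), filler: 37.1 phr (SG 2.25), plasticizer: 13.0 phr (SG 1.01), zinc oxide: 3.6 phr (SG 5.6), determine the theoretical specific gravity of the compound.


Sum of weights = 153.7
Volume contributions:
  polymer: 100/1.23 = 81.3008
  filler: 37.1/2.25 = 16.4889
  plasticizer: 13.0/1.01 = 12.8713
  zinc oxide: 3.6/5.6 = 0.6429
Sum of volumes = 111.3038
SG = 153.7 / 111.3038 = 1.381

SG = 1.381


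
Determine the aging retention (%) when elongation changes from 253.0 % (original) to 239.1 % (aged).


Retention = aged / original * 100
= 239.1 / 253.0 * 100
= 94.5%

94.5%


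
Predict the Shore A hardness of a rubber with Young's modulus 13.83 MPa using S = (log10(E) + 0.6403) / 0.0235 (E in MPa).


log10(E) = 0.0235*S - 0.6403  =>  S = (log10(E) + 0.6403) / 0.0235
log10(13.83) = 1.140822
S = (1.140822 + 0.6403) / 0.0235 = 1.781122 / 0.0235
S = 75.8

Shore A = 75.8


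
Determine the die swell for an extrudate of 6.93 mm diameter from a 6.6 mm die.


Die swell ratio = D_extrudate / D_die
= 6.93 / 6.6
= 1.05

Die swell = 1.05


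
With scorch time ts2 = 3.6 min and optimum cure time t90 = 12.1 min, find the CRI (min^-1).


CRI = 100 / (t90 - ts2)
= 100 / (12.1 - 3.6)
= 100 / 8.5
= 11.76 min^-1

11.76 min^-1


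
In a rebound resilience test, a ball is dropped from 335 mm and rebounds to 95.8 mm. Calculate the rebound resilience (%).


Resilience = h_rebound / h_drop * 100
= 95.8 / 335 * 100
= 28.6%

28.6%


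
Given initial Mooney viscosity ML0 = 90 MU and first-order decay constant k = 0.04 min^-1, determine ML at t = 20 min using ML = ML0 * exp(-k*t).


ML = ML0 * exp(-k * t)
ML = 90 * exp(-0.04 * 20)
ML = 90 * 0.4493
ML = 40.44 MU

40.44 MU


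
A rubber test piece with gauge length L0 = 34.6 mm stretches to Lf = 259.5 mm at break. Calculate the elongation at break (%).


Elongation = (Lf - L0) / L0 * 100
= (259.5 - 34.6) / 34.6 * 100
= 224.9 / 34.6 * 100
= 650.0%

650.0%


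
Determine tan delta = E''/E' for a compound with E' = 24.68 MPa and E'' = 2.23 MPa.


tan delta = E'' / E'
= 2.23 / 24.68
= 0.0904

tan delta = 0.0904


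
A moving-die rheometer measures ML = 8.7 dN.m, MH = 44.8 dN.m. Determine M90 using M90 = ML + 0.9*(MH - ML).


M90 = ML + 0.9 * (MH - ML)
M90 = 8.7 + 0.9 * (44.8 - 8.7)
M90 = 8.7 + 0.9 * 36.1
M90 = 41.19 dN.m

41.19 dN.m


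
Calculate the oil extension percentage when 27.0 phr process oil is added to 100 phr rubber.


Oil % = oil / (100 + oil) * 100
= 27.0 / (100 + 27.0) * 100
= 27.0 / 127.0 * 100
= 21.26%

21.26%


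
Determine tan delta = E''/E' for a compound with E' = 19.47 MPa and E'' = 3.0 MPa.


tan delta = E'' / E'
= 3.0 / 19.47
= 0.1541

tan delta = 0.1541


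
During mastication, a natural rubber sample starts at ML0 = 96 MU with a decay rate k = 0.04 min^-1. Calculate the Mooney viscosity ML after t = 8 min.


ML = ML0 * exp(-k * t)
ML = 96 * exp(-0.04 * 8)
ML = 96 * 0.7261
ML = 69.71 MU

69.71 MU


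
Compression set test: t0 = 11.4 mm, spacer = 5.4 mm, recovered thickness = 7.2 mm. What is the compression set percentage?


CS = (t0 - recovered) / (t0 - ts) * 100
= (11.4 - 7.2) / (11.4 - 5.4) * 100
= 4.2 / 6.0 * 100
= 70.0%

70.0%


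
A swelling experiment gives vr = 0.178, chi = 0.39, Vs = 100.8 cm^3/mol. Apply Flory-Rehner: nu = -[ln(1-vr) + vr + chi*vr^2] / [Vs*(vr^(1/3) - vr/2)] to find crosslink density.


ln(1 - vr) = ln(1 - 0.178) = -0.1960
Numerator = -((-0.1960) + 0.178 + 0.39 * 0.178^2) = 0.0057
Denominator = 100.8 * (0.178^(1/3) - 0.178/2) = 47.7311
nu = 0.0057 / 47.7311 = 1.1854e-04 mol/cm^3

1.1854e-04 mol/cm^3


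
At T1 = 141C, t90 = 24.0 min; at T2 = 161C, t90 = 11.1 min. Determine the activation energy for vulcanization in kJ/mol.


T1 = 414.15 K, T2 = 434.15 K
1/T1 - 1/T2 = 1.1123e-04
ln(t1/t2) = ln(24.0/11.1) = 0.7711
Ea = 8.314 * 0.7711 / 1.1123e-04 = 57635.9042 J/mol
Ea = 57.64 kJ/mol

57.64 kJ/mol


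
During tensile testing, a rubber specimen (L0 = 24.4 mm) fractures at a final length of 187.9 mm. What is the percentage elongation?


Elongation = (Lf - L0) / L0 * 100
= (187.9 - 24.4) / 24.4 * 100
= 163.5 / 24.4 * 100
= 670.1%

670.1%


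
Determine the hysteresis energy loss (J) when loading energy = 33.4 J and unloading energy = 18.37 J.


Hysteresis loss = loading - unloading
= 33.4 - 18.37
= 15.03 J

15.03 J


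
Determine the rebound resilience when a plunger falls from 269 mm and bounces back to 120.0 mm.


Resilience = h_rebound / h_drop * 100
= 120.0 / 269 * 100
= 44.6%

44.6%


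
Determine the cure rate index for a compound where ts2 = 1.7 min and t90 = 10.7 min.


CRI = 100 / (t90 - ts2)
= 100 / (10.7 - 1.7)
= 100 / 9.0
= 11.11 min^-1

11.11 min^-1


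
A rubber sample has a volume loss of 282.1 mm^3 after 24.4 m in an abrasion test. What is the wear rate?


Rate = volume_loss / distance
= 282.1 / 24.4
= 11.561 mm^3/m

11.561 mm^3/m


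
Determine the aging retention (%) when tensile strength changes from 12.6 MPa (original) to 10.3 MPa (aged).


Retention = aged / original * 100
= 10.3 / 12.6 * 100
= 81.7%

81.7%


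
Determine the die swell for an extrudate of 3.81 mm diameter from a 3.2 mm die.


Die swell ratio = D_extrudate / D_die
= 3.81 / 3.2
= 1.191

Die swell = 1.191


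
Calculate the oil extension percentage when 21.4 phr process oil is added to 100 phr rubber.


Oil % = oil / (100 + oil) * 100
= 21.4 / (100 + 21.4) * 100
= 21.4 / 121.4 * 100
= 17.63%

17.63%


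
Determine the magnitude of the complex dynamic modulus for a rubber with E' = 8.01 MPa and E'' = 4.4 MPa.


|E*| = sqrt(E'^2 + E''^2)
= sqrt(8.01^2 + 4.4^2)
= sqrt(64.1601 + 19.3600)
= 9.139 MPa

9.139 MPa


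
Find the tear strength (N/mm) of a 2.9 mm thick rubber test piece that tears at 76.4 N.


Tear strength = force / thickness
= 76.4 / 2.9
= 26.34 N/mm

26.34 N/mm


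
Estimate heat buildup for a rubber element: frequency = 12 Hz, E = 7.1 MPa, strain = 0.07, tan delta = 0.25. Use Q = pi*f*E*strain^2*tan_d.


Q = pi * f * E * strain^2 * tan_d
= pi * 12 * 7.1 * 0.07^2 * 0.25
= pi * 12 * 7.1 * 0.0049 * 0.25
= 0.3279

Q = 0.3279


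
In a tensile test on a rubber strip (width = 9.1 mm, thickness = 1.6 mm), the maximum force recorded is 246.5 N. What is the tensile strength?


Area = width * thickness = 9.1 * 1.6 = 14.56 mm^2
TS = force / area = 246.5 / 14.56 = 16.93 MPa

16.93 MPa


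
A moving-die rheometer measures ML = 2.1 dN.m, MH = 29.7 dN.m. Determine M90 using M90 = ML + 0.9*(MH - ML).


M90 = ML + 0.9 * (MH - ML)
M90 = 2.1 + 0.9 * (29.7 - 2.1)
M90 = 2.1 + 0.9 * 27.6
M90 = 26.94 dN.m

26.94 dN.m


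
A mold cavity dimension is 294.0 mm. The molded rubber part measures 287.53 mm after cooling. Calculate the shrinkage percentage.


Shrinkage = (mold - part) / mold * 100
= (294.0 - 287.53) / 294.0 * 100
= 6.47 / 294.0 * 100
= 2.2%

2.2%


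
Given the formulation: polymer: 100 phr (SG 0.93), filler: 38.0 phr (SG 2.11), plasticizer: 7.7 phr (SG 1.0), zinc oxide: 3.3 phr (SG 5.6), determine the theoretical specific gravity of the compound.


Sum of weights = 149.0
Volume contributions:
  polymer: 100/0.93 = 107.5269
  filler: 38.0/2.11 = 18.0095
  plasticizer: 7.7/1.0 = 7.7000
  zinc oxide: 3.3/5.6 = 0.5893
Sum of volumes = 133.8256
SG = 149.0 / 133.8256 = 1.113

SG = 1.113


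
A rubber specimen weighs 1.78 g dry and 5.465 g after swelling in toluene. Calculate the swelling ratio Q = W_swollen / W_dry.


Q = W_swollen / W_dry
Q = 5.465 / 1.78
Q = 3.07

Q = 3.07


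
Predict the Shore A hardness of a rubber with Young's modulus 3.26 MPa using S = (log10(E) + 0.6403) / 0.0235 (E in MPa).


log10(E) = 0.0235*S - 0.6403  =>  S = (log10(E) + 0.6403) / 0.0235
log10(3.26) = 0.513218
S = (0.513218 + 0.6403) / 0.0235 = 1.153518 / 0.0235
S = 49.1

Shore A = 49.1


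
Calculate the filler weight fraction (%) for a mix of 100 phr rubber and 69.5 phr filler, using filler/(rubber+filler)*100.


Filler % = filler / (rubber + filler) * 100
= 69.5 / (100 + 69.5) * 100
= 69.5 / 169.5 * 100
= 41.0%

41.0%


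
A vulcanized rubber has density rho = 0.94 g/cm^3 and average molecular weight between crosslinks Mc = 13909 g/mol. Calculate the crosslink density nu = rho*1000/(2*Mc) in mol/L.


nu = rho * 1000 / (2 * Mc)
nu = 0.94 * 1000 / (2 * 13909)
nu = 940.0 / 27818
nu = 0.0338 mol/L

0.0338 mol/L


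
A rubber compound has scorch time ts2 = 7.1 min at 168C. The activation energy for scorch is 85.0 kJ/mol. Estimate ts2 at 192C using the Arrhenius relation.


Convert temperatures: T1 = 168 + 273.15 = 441.15 K, T2 = 192 + 273.15 = 465.15 K
ts2_new = 7.1 * exp(85000 / 8.314 * (1/465.15 - 1/441.15))
1/T2 - 1/T1 = -1.1696e-04
ts2_new = 2.15 min

2.15 min


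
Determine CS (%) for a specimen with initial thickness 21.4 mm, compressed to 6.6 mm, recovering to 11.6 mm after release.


CS = (t0 - recovered) / (t0 - ts) * 100
= (21.4 - 11.6) / (21.4 - 6.6) * 100
= 9.8 / 14.8 * 100
= 66.2%

66.2%


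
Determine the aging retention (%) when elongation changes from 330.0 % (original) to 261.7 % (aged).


Retention = aged / original * 100
= 261.7 / 330.0 * 100
= 79.3%

79.3%


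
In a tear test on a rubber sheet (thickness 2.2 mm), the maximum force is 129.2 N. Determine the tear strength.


Tear strength = force / thickness
= 129.2 / 2.2
= 58.73 N/mm

58.73 N/mm


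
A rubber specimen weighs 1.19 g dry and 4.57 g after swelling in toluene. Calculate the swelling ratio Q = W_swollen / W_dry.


Q = W_swollen / W_dry
Q = 4.57 / 1.19
Q = 3.84

Q = 3.84


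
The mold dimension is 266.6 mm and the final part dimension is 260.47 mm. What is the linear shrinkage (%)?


Shrinkage = (mold - part) / mold * 100
= (266.6 - 260.47) / 266.6 * 100
= 6.13 / 266.6 * 100
= 2.3%

2.3%


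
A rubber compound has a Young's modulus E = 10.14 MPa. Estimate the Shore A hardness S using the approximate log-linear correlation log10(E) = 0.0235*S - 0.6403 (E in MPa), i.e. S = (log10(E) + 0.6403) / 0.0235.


log10(E) = 0.0235*S - 0.6403  =>  S = (log10(E) + 0.6403) / 0.0235
log10(10.14) = 1.006038
S = (1.006038 + 0.6403) / 0.0235 = 1.646338 / 0.0235
S = 70.1

Shore A = 70.1


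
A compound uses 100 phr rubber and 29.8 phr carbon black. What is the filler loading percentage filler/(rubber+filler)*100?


Filler % = filler / (rubber + filler) * 100
= 29.8 / (100 + 29.8) * 100
= 29.8 / 129.8 * 100
= 22.96%

22.96%


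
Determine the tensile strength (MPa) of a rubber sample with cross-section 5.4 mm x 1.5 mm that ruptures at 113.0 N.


Area = width * thickness = 5.4 * 1.5 = 8.1 mm^2
TS = force / area = 113.0 / 8.1 = 13.95 MPa

13.95 MPa


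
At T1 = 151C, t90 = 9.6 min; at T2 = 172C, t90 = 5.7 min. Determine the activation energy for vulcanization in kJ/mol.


T1 = 424.15 K, T2 = 445.15 K
1/T1 - 1/T2 = 1.1122e-04
ln(t1/t2) = ln(9.6/5.7) = 0.5213
Ea = 8.314 * 0.5213 / 1.1122e-04 = 38967.4275 J/mol
Ea = 38.97 kJ/mol

38.97 kJ/mol


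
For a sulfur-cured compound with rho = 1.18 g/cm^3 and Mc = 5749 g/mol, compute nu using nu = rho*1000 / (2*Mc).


nu = rho * 1000 / (2 * Mc)
nu = 1.18 * 1000 / (2 * 5749)
nu = 1180.0 / 11498
nu = 0.1026 mol/L

0.1026 mol/L


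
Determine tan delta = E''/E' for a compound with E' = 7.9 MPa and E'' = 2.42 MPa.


tan delta = E'' / E'
= 2.42 / 7.9
= 0.3063

tan delta = 0.3063


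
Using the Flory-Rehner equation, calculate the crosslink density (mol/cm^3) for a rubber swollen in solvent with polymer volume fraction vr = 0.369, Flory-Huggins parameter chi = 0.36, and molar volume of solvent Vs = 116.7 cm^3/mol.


ln(1 - vr) = ln(1 - 0.369) = -0.4604
Numerator = -((-0.4604) + 0.369 + 0.36 * 0.369^2) = 0.0424
Denominator = 116.7 * (0.369^(1/3) - 0.369/2) = 62.1729
nu = 0.0424 / 62.1729 = 6.8248e-04 mol/cm^3

6.8248e-04 mol/cm^3


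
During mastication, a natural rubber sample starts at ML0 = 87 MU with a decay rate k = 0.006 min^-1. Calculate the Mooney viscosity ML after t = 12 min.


ML = ML0 * exp(-k * t)
ML = 87 * exp(-0.006 * 12)
ML = 87 * 0.9305
ML = 80.96 MU

80.96 MU


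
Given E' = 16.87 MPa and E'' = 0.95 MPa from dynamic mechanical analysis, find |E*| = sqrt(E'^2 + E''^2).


|E*| = sqrt(E'^2 + E''^2)
= sqrt(16.87^2 + 0.95^2)
= sqrt(284.5969 + 0.9025)
= 16.897 MPa

16.897 MPa


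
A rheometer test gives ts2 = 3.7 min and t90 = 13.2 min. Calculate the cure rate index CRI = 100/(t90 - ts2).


CRI = 100 / (t90 - ts2)
= 100 / (13.2 - 3.7)
= 100 / 9.5
= 10.53 min^-1

10.53 min^-1


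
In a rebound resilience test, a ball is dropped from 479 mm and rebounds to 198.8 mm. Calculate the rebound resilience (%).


Resilience = h_rebound / h_drop * 100
= 198.8 / 479 * 100
= 41.5%

41.5%


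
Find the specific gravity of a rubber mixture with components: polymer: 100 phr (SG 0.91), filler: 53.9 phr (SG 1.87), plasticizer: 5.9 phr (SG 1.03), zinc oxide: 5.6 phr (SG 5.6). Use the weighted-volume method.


Sum of weights = 165.4
Volume contributions:
  polymer: 100/0.91 = 109.8901
  filler: 53.9/1.87 = 28.8235
  plasticizer: 5.9/1.03 = 5.7282
  zinc oxide: 5.6/5.6 = 1.0000
Sum of volumes = 145.4418
SG = 165.4 / 145.4418 = 1.137

SG = 1.137


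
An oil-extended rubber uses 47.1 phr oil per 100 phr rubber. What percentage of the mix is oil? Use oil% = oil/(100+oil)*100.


Oil % = oil / (100 + oil) * 100
= 47.1 / (100 + 47.1) * 100
= 47.1 / 147.1 * 100
= 32.02%

32.02%


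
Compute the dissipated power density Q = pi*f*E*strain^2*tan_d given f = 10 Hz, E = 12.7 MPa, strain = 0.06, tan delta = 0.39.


Q = pi * f * E * strain^2 * tan_d
= pi * 10 * 12.7 * 0.06^2 * 0.39
= pi * 10 * 12.7 * 0.0036 * 0.39
= 0.5602

Q = 0.5602


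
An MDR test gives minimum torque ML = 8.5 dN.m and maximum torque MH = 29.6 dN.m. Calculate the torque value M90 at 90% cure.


M90 = ML + 0.9 * (MH - ML)
M90 = 8.5 + 0.9 * (29.6 - 8.5)
M90 = 8.5 + 0.9 * 21.1
M90 = 27.49 dN.m

27.49 dN.m


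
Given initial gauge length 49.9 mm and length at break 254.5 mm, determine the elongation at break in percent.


Elongation = (Lf - L0) / L0 * 100
= (254.5 - 49.9) / 49.9 * 100
= 204.6 / 49.9 * 100
= 410.0%

410.0%


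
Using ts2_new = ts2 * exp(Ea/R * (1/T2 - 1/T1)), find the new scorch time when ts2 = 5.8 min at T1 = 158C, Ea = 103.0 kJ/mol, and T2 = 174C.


Convert temperatures: T1 = 158 + 273.15 = 431.15 K, T2 = 174 + 273.15 = 447.15 K
ts2_new = 5.8 * exp(103000 / 8.314 * (1/447.15 - 1/431.15))
1/T2 - 1/T1 = -8.2992e-05
ts2_new = 2.07 min

2.07 min


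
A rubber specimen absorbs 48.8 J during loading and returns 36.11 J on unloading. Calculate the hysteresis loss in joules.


Hysteresis loss = loading - unloading
= 48.8 - 36.11
= 12.69 J

12.69 J


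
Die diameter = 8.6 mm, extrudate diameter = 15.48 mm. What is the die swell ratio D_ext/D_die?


Die swell ratio = D_extrudate / D_die
= 15.48 / 8.6
= 1.8

Die swell = 1.8


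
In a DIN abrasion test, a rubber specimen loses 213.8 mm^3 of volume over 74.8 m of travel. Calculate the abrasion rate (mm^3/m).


Rate = volume_loss / distance
= 213.8 / 74.8
= 2.858 mm^3/m

2.858 mm^3/m


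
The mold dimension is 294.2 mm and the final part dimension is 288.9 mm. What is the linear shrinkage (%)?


Shrinkage = (mold - part) / mold * 100
= (294.2 - 288.9) / 294.2 * 100
= 5.3 / 294.2 * 100
= 1.8%

1.8%


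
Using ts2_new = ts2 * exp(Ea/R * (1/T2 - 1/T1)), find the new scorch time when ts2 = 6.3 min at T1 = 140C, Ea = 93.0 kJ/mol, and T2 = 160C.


Convert temperatures: T1 = 140 + 273.15 = 413.15 K, T2 = 160 + 273.15 = 433.15 K
ts2_new = 6.3 * exp(93000 / 8.314 * (1/433.15 - 1/413.15))
1/T2 - 1/T1 = -1.1176e-04
ts2_new = 1.8 min

1.8 min


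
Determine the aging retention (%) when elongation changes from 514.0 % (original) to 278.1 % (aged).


Retention = aged / original * 100
= 278.1 / 514.0 * 100
= 54.1%

54.1%


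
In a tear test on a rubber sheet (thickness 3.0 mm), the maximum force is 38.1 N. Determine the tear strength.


Tear strength = force / thickness
= 38.1 / 3.0
= 12.7 N/mm

12.7 N/mm


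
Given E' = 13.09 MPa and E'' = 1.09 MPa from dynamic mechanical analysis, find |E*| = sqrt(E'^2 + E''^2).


|E*| = sqrt(E'^2 + E''^2)
= sqrt(13.09^2 + 1.09^2)
= sqrt(171.3481 + 1.1881)
= 13.135 MPa

13.135 MPa


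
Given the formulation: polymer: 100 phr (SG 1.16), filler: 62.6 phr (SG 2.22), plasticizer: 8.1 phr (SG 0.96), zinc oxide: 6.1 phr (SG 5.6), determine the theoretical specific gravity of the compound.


Sum of weights = 176.8
Volume contributions:
  polymer: 100/1.16 = 86.2069
  filler: 62.6/2.22 = 28.1982
  plasticizer: 8.1/0.96 = 8.4375
  zinc oxide: 6.1/5.6 = 1.0893
Sum of volumes = 123.9319
SG = 176.8 / 123.9319 = 1.427

SG = 1.427


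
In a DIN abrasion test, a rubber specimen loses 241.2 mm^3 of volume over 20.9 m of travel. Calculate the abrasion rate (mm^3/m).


Rate = volume_loss / distance
= 241.2 / 20.9
= 11.541 mm^3/m

11.541 mm^3/m


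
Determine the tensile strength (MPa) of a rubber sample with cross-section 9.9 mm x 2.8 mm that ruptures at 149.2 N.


Area = width * thickness = 9.9 * 2.8 = 27.72 mm^2
TS = force / area = 149.2 / 27.72 = 5.38 MPa

5.38 MPa


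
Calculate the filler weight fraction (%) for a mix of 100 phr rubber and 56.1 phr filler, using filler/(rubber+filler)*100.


Filler % = filler / (rubber + filler) * 100
= 56.1 / (100 + 56.1) * 100
= 56.1 / 156.1 * 100
= 35.94%

35.94%


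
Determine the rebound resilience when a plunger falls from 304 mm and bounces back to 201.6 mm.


Resilience = h_rebound / h_drop * 100
= 201.6 / 304 * 100
= 66.3%

66.3%


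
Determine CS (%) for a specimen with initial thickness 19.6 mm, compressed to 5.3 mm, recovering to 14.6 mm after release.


CS = (t0 - recovered) / (t0 - ts) * 100
= (19.6 - 14.6) / (19.6 - 5.3) * 100
= 5.0 / 14.3 * 100
= 35.0%

35.0%


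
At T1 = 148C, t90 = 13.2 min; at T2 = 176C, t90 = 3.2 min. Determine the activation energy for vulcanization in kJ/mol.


T1 = 421.15 K, T2 = 449.15 K
1/T1 - 1/T2 = 1.4802e-04
ln(t1/t2) = ln(13.2/3.2) = 1.4171
Ea = 8.314 * 1.4171 / 1.4802e-04 = 79592.1584 J/mol
Ea = 79.59 kJ/mol

79.59 kJ/mol


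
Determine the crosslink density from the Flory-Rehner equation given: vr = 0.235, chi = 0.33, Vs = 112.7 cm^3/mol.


ln(1 - vr) = ln(1 - 0.235) = -0.2679
Numerator = -((-0.2679) + 0.235 + 0.33 * 0.235^2) = 0.0147
Denominator = 112.7 * (0.235^(1/3) - 0.235/2) = 56.3050
nu = 0.0147 / 56.3050 = 2.6028e-04 mol/cm^3

2.6028e-04 mol/cm^3


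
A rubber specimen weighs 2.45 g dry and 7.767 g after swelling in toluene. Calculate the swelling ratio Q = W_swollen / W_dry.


Q = W_swollen / W_dry
Q = 7.767 / 2.45
Q = 3.17

Q = 3.17


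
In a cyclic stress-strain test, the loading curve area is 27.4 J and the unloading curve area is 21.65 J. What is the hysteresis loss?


Hysteresis loss = loading - unloading
= 27.4 - 21.65
= 5.75 J

5.75 J


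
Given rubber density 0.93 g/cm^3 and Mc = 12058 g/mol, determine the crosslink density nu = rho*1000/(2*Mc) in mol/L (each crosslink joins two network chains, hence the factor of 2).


nu = rho * 1000 / (2 * Mc)
nu = 0.93 * 1000 / (2 * 12058)
nu = 930.0 / 24116
nu = 0.0386 mol/L

0.0386 mol/L


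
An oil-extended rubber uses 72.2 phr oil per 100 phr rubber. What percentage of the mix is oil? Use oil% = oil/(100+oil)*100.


Oil % = oil / (100 + oil) * 100
= 72.2 / (100 + 72.2) * 100
= 72.2 / 172.2 * 100
= 41.93%

41.93%


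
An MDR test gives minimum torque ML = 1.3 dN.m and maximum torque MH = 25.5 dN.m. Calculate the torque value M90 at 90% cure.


M90 = ML + 0.9 * (MH - ML)
M90 = 1.3 + 0.9 * (25.5 - 1.3)
M90 = 1.3 + 0.9 * 24.2
M90 = 23.08 dN.m

23.08 dN.m


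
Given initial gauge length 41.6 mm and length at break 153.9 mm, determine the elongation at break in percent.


Elongation = (Lf - L0) / L0 * 100
= (153.9 - 41.6) / 41.6 * 100
= 112.3 / 41.6 * 100
= 270.0%

270.0%


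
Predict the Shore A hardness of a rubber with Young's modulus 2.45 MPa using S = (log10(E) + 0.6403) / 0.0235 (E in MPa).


log10(E) = 0.0235*S - 0.6403  =>  S = (log10(E) + 0.6403) / 0.0235
log10(2.45) = 0.389166
S = (0.389166 + 0.6403) / 0.0235 = 1.029466 / 0.0235
S = 43.8

Shore A = 43.8


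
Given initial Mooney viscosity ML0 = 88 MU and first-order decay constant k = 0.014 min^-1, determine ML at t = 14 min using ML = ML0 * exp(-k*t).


ML = ML0 * exp(-k * t)
ML = 88 * exp(-0.014 * 14)
ML = 88 * 0.8220
ML = 72.34 MU

72.34 MU


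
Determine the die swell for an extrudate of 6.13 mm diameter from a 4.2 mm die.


Die swell ratio = D_extrudate / D_die
= 6.13 / 4.2
= 1.46

Die swell = 1.46


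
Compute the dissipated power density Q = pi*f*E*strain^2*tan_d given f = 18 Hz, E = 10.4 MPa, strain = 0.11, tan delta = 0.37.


Q = pi * f * E * strain^2 * tan_d
= pi * 18 * 10.4 * 0.11^2 * 0.37
= pi * 18 * 10.4 * 0.0121 * 0.37
= 2.6330

Q = 2.6330
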